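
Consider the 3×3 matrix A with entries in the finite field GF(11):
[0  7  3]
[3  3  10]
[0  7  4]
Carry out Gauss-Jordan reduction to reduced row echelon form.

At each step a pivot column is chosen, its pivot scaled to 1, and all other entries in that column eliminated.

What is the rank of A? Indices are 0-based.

step 1: exchange rows 0,1
step 1: normalize row 0 (÷3) = (1, 1, 7)
step 2: normalize row 1 (÷7) = (0, 1, 2)
  row 0: subtract 1×row1 = (1, 0, 5)
  row 2: subtract 7×row1 = (0, 0, 1)
step 3: normalize row 2 (÷1) = (0, 0, 1)
  row 0: subtract 5×row2 = (1, 0, 0)
  row 1: subtract 2×row2 = (0, 1, 0)

rank = 3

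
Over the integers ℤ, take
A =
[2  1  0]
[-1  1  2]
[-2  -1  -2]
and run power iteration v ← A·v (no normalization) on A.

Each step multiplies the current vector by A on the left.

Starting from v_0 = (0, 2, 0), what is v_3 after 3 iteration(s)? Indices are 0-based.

v_3 = (8, -14, -4)

v_0 = (0, 2, 0).
v_1 = A·v_0 = (2, 2, -2).
v_2 = A·v_1 = (6, -4, -2).
v_3 = A·v_2 = (8, -14, -4).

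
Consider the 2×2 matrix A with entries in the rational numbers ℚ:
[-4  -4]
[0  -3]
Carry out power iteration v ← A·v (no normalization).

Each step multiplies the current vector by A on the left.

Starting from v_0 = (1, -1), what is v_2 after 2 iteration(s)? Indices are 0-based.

v_2 = (-12, -9)

v_0 = (1, -1).
v_1 = A·v_0 = (0, 3).
v_2 = A·v_1 = (-12, -9).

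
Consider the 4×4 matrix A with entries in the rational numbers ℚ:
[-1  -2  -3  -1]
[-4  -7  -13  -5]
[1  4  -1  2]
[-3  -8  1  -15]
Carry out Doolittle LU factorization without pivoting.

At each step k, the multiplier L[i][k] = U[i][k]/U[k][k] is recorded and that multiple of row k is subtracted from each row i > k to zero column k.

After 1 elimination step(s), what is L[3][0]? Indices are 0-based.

L[3][0] = 3

[col 0] pivot -1
  R1 -= 4*R0 → (0, 1, -1, -1)  (L[1][0] := 4)
  R2 -= -1*R0 → (0, 2, -4, 1)  (L[2][0] := -1)
  R3 -= 3*R0 → (0, -2, 10, -12)  (L[3][0] := 3)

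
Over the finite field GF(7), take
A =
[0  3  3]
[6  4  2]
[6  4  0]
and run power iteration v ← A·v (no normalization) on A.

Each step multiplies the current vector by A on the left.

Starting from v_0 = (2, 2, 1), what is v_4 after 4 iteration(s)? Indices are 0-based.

v_0 = (2, 2, 1).
v_1 = A·v_0 = (2, 1, 6).
v_2 = A·v_1 = (0, 0, 2).
v_3 = A·v_2 = (6, 4, 0).
v_4 = A·v_3 = (5, 3, 3).

v_4 = (5, 3, 3)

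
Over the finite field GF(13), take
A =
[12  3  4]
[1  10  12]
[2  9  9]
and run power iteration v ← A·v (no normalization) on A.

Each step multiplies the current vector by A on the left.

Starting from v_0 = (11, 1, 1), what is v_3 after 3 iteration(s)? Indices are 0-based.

v_3 = (6, 4, 10)

v_0 = (11, 1, 1).
v_1 = A·v_0 = (9, 7, 1).
v_2 = A·v_1 = (3, 0, 12).
v_3 = A·v_2 = (6, 4, 10).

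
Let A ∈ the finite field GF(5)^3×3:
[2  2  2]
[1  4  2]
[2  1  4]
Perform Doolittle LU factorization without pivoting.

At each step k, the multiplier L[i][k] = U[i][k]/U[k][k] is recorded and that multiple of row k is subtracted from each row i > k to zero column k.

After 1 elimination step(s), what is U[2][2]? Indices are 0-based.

U[2][2] = 2

Step 1: pivot at (0,0) is 2.
  row1 ← row1 − (3)·row0  ⇒  L[1][0]=3, U row1=(0, 3, 1)
  row2 ← row2 − (1)·row0  ⇒  L[2][0]=1, U row2=(0, 4, 2)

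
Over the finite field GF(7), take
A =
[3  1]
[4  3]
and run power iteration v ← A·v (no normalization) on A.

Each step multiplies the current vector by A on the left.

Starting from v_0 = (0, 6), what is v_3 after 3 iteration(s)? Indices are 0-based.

v_3 = (4, 0)

v_0 = (0, 6).
v_1 = A·v_0 = (6, 4).
v_2 = A·v_1 = (1, 1).
v_3 = A·v_2 = (4, 0).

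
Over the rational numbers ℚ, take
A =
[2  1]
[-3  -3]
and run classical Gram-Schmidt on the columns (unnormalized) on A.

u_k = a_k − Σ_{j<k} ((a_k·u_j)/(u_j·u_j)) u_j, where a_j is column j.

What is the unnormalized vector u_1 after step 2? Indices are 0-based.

u_1 = (-9/13, -6/13)

Step 1: u_0 = a_0 = (2, -3).
Step 2: u_1 = a_1 − (11/13)·u_0 = (-9/13, -6/13).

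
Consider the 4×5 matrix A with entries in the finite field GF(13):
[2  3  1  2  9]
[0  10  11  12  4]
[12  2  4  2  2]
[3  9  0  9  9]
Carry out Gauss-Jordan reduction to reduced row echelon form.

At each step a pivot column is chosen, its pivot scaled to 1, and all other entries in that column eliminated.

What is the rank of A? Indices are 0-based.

step 1: normalize row 0 (÷2) = (1, 8, 7, 1, 11)
  row 2: subtract 12×row0 = (0, 10, 11, 3, 0)
  row 3: subtract 3×row0 = (0, 11, 5, 6, 2)
step 2: normalize row 1 (÷10) = (0, 1, 5, 9, 3)
  row 0: subtract 8×row1 = (1, 0, 6, 7, 0)
  row 2: subtract 10×row1 = (0, 0, 0, 4, 9)
  row 3: subtract 11×row1 = (0, 0, 2, 11, 8)
step 3: exchange rows 2,3
step 3: normalize row 2 (÷2) = (0, 0, 1, 12, 4)
  row 0: subtract 6×row2 = (1, 0, 0, 0, 2)
  row 1: subtract 5×row2 = (0, 1, 0, 1, 9)
step 4: normalize row 3 (÷4) = (0, 0, 0, 1, 12)
  row 1: subtract 1×row3 = (0, 1, 0, 0, 10)
  row 2: subtract 12×row3 = (0, 0, 1, 0, 3)

rank = 4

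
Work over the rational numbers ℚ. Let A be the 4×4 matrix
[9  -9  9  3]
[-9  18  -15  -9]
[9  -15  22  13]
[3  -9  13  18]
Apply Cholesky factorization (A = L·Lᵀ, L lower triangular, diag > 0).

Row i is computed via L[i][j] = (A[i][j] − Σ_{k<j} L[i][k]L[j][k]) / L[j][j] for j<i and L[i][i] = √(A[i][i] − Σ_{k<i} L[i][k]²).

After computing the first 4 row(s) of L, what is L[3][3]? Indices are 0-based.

Step 1: L[0][0] = √(9) = 3.
  L[1][0] = (-9) / L[0][0] = -3.
Step 2: L[1][1] = √(9) = 3.
  L[2][0] = (9) / L[0][0] = 3.
  L[2][1] = (-6) / L[1][1] = -2.
Step 3: L[2][2] = √(9) = 3.
  L[3][0] = (3) / L[0][0] = 1.
  L[3][1] = (-6) / L[1][1] = -2.
  L[3][2] = (6) / L[2][2] = 2.
Step 4: L[3][3] = √(9) = 3.

L[3][3] = 3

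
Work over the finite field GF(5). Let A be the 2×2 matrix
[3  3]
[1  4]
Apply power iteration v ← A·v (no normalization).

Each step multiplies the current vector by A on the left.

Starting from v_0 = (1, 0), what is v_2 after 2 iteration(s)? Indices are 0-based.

v_2 = (2, 2)

v_0 = (1, 0).
v_1 = A·v_0 = (3, 1).
v_2 = A·v_1 = (2, 2).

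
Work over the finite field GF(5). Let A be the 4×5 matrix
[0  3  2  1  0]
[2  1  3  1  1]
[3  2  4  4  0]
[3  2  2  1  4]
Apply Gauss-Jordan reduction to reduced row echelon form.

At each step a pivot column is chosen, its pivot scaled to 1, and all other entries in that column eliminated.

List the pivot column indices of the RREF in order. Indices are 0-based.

pivot columns: 0, 1, 2, 3

pivot(0,0): swap R0↔R1
pivot(0,0)=2: scale R0 → (1, 3, 4, 3, 3)
  clear (2,0): R2 −= (3)R0 → (0, 3, 2, 0, 1)
  clear (3,0): R3 −= (3)R0 → (0, 3, 0, 2, 0)
pivot(1,1)=3: scale R1 → (0, 1, 4, 2, 0)
  clear (0,1): R0 −= (3)R1 → (1, 0, 2, 2, 3)
  clear (2,1): R2 −= (3)R1 → (0, 0, 0, 4, 1)
  clear (3,1): R3 −= (3)R1 → (0, 0, 3, 1, 0)
pivot(2,2): swap R2↔R3
pivot(2,2)=3: scale R2 → (0, 0, 1, 2, 0)
  clear (0,2): R0 −= (2)R2 → (1, 0, 0, 3, 3)
  clear (1,2): R1 −= (4)R2 → (0, 1, 0, 4, 0)
pivot(3,3)=4: scale R3 → (0, 0, 0, 1, 4)
  clear (0,3): R0 −= (3)R3 → (1, 0, 0, 0, 1)
  clear (1,3): R1 −= (4)R3 → (0, 1, 0, 0, 4)
  clear (2,3): R2 −= (2)R3 → (0, 0, 1, 0, 2)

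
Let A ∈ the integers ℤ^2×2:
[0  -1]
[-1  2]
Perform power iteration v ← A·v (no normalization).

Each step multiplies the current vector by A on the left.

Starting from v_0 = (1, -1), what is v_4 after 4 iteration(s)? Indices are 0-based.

v_0 = (1, -1).
v_1 = A·v_0 = (1, -3).
v_2 = A·v_1 = (3, -7).
v_3 = A·v_2 = (7, -17).
v_4 = A·v_3 = (17, -41).

v_4 = (17, -41)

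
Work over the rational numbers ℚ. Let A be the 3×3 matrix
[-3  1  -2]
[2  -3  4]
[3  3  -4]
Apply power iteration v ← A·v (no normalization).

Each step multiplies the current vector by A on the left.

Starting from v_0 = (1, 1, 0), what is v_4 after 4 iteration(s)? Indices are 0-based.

v_4 = (-905, 1585, -1035)

v_0 = (1, 1, 0).
v_1 = A·v_0 = (-2, -1, 6).
v_2 = A·v_1 = (-7, 23, -33).
v_3 = A·v_2 = (110, -215, 180).
v_4 = A·v_3 = (-905, 1585, -1035).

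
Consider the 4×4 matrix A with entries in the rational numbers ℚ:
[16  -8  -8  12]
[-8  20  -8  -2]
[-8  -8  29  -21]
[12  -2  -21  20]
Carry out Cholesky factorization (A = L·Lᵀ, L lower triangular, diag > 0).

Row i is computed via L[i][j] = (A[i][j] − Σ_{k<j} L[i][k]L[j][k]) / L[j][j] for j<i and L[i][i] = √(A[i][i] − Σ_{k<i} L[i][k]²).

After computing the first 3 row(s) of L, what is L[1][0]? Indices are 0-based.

L[1][0] = -2

Step 1: L[0][0] = √(16) = 4.
  L[1][0] = (-8) / L[0][0] = -2.
Step 2: L[1][1] = √(16) = 4.
  L[2][0] = (-8) / L[0][0] = -2.
  L[2][1] = (-12) / L[1][1] = -3.
Step 3: L[2][2] = √(16) = 4.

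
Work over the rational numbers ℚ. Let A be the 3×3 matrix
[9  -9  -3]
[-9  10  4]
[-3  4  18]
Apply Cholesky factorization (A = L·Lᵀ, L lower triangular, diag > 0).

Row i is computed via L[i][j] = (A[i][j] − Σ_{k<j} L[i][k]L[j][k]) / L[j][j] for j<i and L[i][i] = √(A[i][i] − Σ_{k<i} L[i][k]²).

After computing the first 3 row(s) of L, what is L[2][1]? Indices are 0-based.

Step 1: L[0][0] = √(9) = 3.
  L[1][0] = (-9) / L[0][0] = -3.
Step 2: L[1][1] = √(1) = 1.
  L[2][0] = (-3) / L[0][0] = -1.
  L[2][1] = (1) / L[1][1] = 1.
Step 3: L[2][2] = √(16) = 4.

L[2][1] = 1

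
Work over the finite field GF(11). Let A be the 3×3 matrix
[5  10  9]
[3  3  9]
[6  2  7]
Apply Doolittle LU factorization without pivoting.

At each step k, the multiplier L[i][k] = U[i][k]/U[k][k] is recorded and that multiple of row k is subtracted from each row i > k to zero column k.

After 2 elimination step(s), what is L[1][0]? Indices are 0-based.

L[1][0] = 5

[col 0] pivot 5
  R1 -= 5*R0 → (0, 8, 8)  (L[1][0] := 5)
  R2 -= 10*R0 → (0, 1, 5)  (L[2][0] := 10)
[col 1] pivot 8
  R2 -= 7*R1 → (0, 0, 4)  (L[2][1] := 7)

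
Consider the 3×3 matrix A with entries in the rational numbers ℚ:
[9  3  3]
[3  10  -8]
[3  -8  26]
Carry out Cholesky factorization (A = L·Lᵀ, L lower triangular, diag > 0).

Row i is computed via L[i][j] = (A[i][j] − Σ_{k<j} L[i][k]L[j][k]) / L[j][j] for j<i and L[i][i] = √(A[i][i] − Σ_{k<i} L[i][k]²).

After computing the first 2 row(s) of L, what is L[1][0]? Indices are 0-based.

Step 1: L[0][0] = √(9) = 3.
  L[1][0] = (3) / L[0][0] = 1.
Step 2: L[1][1] = √(9) = 3.

L[1][0] = 1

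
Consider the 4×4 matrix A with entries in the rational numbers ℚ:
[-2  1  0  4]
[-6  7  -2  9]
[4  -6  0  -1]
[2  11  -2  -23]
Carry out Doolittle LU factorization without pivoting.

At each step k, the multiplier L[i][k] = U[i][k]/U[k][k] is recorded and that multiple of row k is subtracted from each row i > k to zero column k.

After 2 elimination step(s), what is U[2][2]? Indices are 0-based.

[col 0] pivot -2
  R1 -= 3*R0 → (0, 4, -2, -3)  (L[1][0] := 3)
  R2 -= -2*R0 → (0, -4, 0, 7)  (L[2][0] := -2)
  R3 -= -1*R0 → (0, 12, -2, -19)  (L[3][0] := -1)
[col 1] pivot 4
  R2 -= -1*R1 → (0, 0, -2, 4)  (L[2][1] := -1)
  R3 -= 3*R1 → (0, 0, 4, -10)  (L[3][1] := 3)

U[2][2] = -2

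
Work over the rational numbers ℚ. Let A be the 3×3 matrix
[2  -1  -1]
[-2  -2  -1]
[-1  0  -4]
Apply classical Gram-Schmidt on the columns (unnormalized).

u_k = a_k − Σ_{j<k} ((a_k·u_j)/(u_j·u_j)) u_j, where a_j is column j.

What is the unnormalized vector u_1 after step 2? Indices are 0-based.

u_1 = (-13/9, -14/9, 2/9)

Step 1: u_0 = a_0 = (2, -2, -1).
Step 2: u_1 = a_1 − (2/9)·u_0 = (-13/9, -14/9, 2/9).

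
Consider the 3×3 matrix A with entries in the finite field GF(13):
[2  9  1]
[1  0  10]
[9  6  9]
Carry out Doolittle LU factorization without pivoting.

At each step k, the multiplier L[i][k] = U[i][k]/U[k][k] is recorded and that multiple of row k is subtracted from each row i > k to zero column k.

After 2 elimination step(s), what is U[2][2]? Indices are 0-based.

U[2][2] = 1

Step 1: pivot at (0,0) is 2.
  row1 ← row1 − (7)·row0  ⇒  L[1][0]=7, U row1=(0, 2, 3)
  row2 ← row2 − (11)·row0  ⇒  L[2][0]=11, U row2=(0, 11, 11)
Step 2: pivot at (1,1) is 2.
  row2 ← row2 − (12)·row1  ⇒  L[2][1]=12, U row2=(0, 0, 1)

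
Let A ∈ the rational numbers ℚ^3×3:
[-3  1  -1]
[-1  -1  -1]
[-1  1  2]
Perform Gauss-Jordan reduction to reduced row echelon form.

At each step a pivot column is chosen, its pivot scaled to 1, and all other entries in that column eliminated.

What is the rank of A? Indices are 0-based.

[1] R0 /= -3  ⇒  (1, -1/3, 1/3)
     R1 -= -1·R0  ⇒  (0, -4/3, -2/3)
     R2 -= -1·R0  ⇒  (0, 2/3, 7/3)
[2] R1 /= -4/3  ⇒  (0, 1, 1/2)
     R0 -= -1/3·R1  ⇒  (1, 0, 1/2)
     R2 -= 2/3·R1  ⇒  (0, 0, 2)
[3] R2 /= 2  ⇒  (0, 0, 1)
     R0 -= 1/2·R2  ⇒  (1, 0, 0)
     R1 -= 1/2·R2  ⇒  (0, 1, 0)

rank = 3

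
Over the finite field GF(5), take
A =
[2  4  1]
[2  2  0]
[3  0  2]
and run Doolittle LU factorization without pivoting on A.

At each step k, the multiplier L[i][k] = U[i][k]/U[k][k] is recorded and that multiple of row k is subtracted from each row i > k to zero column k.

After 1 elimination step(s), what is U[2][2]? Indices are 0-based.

k=0: U[0][0]=2
  eliminate (1,0): mult=1, new row 1: (0, 3, 4); set L[1][0]=1
  eliminate (2,0): mult=4, new row 2: (0, 4, 3); set L[2][0]=4

U[2][2] = 3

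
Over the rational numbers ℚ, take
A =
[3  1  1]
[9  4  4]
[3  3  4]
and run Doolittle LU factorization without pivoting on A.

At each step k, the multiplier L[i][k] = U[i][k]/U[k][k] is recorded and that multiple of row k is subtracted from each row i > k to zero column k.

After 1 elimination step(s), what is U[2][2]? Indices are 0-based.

[col 0] pivot 3
  R1 -= 3*R0 → (0, 1, 1)  (L[1][0] := 3)
  R2 -= 1*R0 → (0, 2, 3)  (L[2][0] := 1)

U[2][2] = 3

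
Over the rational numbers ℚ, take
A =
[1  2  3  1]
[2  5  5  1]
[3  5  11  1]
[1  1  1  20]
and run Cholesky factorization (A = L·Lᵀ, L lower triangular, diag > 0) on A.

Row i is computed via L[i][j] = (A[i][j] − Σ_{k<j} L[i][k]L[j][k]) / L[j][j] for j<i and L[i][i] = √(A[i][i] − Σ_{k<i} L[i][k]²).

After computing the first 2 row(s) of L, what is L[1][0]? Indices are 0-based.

Step 1: L[0][0] = √(1) = 1.
  L[1][0] = (2) / L[0][0] = 2.
Step 2: L[1][1] = √(1) = 1.

L[1][0] = 2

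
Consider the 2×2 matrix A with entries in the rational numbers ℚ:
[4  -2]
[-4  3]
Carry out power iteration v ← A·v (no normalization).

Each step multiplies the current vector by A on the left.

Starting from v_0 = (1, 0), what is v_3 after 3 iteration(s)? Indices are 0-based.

v_0 = (1, 0).
v_1 = A·v_0 = (4, -4).
v_2 = A·v_1 = (24, -28).
v_3 = A·v_2 = (152, -180).

v_3 = (152, -180)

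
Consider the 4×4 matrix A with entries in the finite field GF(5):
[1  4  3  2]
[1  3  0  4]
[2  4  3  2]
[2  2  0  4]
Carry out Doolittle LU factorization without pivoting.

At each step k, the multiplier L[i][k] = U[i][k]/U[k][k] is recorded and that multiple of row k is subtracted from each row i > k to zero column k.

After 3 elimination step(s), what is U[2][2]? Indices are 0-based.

U[2][2] = 4

[col 0] pivot 1
  R1 -= 1*R0 → (0, 4, 2, 2)  (L[1][0] := 1)
  R2 -= 2*R0 → (0, 1, 2, 3)  (L[2][0] := 2)
  R3 -= 2*R0 → (0, 4, 4, 0)  (L[3][0] := 2)
[col 1] pivot 4
  R2 -= 4*R1 → (0, 0, 4, 0)  (L[2][1] := 4)
  R3 -= 1*R1 → (0, 0, 2, 3)  (L[3][1] := 1)
[col 2] pivot 4
  R3 -= 3*R2 → (0, 0, 0, 3)  (L[3][2] := 3)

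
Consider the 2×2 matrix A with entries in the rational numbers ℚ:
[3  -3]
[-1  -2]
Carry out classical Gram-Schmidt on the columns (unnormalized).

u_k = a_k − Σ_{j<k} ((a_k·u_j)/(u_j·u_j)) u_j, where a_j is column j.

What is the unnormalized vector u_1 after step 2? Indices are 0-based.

u_1 = (-9/10, -27/10)

Step 1: u_0 = a_0 = (3, -1).
Step 2: u_1 = a_1 − (-7/10)·u_0 = (-9/10, -27/10).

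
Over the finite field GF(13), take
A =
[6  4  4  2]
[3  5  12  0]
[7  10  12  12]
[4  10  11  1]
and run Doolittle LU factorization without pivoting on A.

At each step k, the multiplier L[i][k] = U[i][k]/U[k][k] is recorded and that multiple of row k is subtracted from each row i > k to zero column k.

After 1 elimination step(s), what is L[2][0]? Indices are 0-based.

L[2][0] = 12

Step 1: pivot at (0,0) is 6.
  row1 ← row1 − (7)·row0  ⇒  L[1][0]=7, U row1=(0, 3, 10, 12)
  row2 ← row2 − (12)·row0  ⇒  L[2][0]=12, U row2=(0, 1, 3, 1)
  row3 ← row3 − (5)·row0  ⇒  L[3][0]=5, U row3=(0, 3, 4, 4)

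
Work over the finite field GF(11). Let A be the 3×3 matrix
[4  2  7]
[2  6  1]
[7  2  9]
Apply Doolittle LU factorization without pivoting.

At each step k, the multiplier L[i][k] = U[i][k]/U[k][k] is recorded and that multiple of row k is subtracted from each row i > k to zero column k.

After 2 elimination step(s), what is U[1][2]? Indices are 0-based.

Step 1: pivot at (0,0) is 4.
  row1 ← row1 − (6)·row0  ⇒  L[1][0]=6, U row1=(0, 5, 3)
  row2 ← row2 − (10)·row0  ⇒  L[2][0]=10, U row2=(0, 4, 5)
Step 2: pivot at (1,1) is 5.
  row2 ← row2 − (3)·row1  ⇒  L[2][1]=3, U row2=(0, 0, 7)

U[1][2] = 3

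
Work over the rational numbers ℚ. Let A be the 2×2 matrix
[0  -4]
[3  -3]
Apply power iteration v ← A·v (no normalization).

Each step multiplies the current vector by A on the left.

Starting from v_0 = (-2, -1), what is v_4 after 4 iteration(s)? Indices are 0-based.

v_0 = (-2, -1).
v_1 = A·v_0 = (4, -3).
v_2 = A·v_1 = (12, 21).
v_3 = A·v_2 = (-84, -27).
v_4 = A·v_3 = (108, -171).

v_4 = (108, -171)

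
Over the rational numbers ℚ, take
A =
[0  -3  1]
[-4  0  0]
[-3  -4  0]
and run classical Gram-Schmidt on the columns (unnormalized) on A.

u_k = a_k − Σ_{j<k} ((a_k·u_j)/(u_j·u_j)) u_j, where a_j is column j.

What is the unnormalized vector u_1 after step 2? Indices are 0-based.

u_1 = (-3, 48/25, -64/25)

Step 1: u_0 = a_0 = (0, -4, -3).
Step 2: u_1 = a_1 − (12/25)·u_0 = (-3, 48/25, -64/25).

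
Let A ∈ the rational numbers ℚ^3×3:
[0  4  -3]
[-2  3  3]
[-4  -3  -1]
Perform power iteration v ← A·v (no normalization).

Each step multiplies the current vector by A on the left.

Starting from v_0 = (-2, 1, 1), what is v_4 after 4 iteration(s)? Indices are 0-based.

v_0 = (-2, 1, 1).
v_1 = A·v_0 = (1, 10, 4).
v_2 = A·v_1 = (28, 40, -38).
v_3 = A·v_2 = (274, -50, -194).
v_4 = A·v_3 = (382, -1280, -752).

v_4 = (382, -1280, -752)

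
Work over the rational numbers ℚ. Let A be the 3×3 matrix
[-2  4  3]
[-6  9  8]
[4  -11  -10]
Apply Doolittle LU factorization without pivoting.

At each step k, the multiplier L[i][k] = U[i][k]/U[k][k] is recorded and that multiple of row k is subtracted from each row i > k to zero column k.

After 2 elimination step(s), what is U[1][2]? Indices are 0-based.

[col 0] pivot -2
  R1 -= 3*R0 → (0, -3, -1)  (L[1][0] := 3)
  R2 -= -2*R0 → (0, -3, -4)  (L[2][0] := -2)
[col 1] pivot -3
  R2 -= 1*R1 → (0, 0, -3)  (L[2][1] := 1)

U[1][2] = -1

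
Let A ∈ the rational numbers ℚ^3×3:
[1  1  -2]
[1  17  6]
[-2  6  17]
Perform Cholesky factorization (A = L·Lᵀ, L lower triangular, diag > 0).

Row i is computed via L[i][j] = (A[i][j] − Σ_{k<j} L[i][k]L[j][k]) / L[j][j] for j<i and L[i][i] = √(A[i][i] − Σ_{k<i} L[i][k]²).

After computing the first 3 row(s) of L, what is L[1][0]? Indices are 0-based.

L[1][0] = 1

Step 1: L[0][0] = √(1) = 1.
  L[1][0] = (1) / L[0][0] = 1.
Step 2: L[1][1] = √(16) = 4.
  L[2][0] = (-2) / L[0][0] = -2.
  L[2][1] = (8) / L[1][1] = 2.
Step 3: L[2][2] = √(9) = 3.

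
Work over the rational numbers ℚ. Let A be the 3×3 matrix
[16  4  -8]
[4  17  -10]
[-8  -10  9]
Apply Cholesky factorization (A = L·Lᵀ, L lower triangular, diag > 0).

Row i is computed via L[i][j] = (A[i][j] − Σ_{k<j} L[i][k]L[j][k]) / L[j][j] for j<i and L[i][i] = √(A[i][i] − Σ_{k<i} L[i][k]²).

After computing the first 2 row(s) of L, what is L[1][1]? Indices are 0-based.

Step 1: L[0][0] = √(16) = 4.
  L[1][0] = (4) / L[0][0] = 1.
Step 2: L[1][1] = √(16) = 4.

L[1][1] = 4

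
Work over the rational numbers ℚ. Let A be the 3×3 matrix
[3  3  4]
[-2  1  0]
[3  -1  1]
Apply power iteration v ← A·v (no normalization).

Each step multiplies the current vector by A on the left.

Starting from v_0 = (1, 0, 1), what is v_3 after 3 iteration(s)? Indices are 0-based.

v_3 = (153, -78, 136)

v_0 = (1, 0, 1).
v_1 = A·v_0 = (7, -2, 4).
v_2 = A·v_1 = (31, -16, 27).
v_3 = A·v_2 = (153, -78, 136).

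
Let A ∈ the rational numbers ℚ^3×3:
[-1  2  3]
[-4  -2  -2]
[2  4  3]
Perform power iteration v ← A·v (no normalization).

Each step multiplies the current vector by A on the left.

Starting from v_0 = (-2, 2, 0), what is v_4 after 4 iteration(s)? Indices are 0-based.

v_0 = (-2, 2, 0).
v_1 = A·v_0 = (6, 4, 4).
v_2 = A·v_1 = (14, -40, 40).
v_3 = A·v_2 = (26, -56, -12).
v_4 = A·v_3 = (-174, 32, -208).

v_4 = (-174, 32, -208)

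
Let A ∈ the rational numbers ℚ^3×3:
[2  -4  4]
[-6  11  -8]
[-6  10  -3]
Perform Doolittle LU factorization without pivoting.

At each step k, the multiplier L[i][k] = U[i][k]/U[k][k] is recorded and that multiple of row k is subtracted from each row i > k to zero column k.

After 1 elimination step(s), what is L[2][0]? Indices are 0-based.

L[2][0] = -3

k=0: U[0][0]=2
  eliminate (1,0): mult=-3, new row 1: (0, -1, 4); set L[1][0]=-3
  eliminate (2,0): mult=-3, new row 2: (0, -2, 9); set L[2][0]=-3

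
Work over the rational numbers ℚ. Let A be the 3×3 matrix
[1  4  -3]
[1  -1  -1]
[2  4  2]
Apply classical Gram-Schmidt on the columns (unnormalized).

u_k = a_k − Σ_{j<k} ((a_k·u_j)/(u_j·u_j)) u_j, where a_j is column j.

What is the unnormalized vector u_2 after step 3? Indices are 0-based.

u_2 = (-192/77, -128/77, 160/77)

Step 1: u_0 = a_0 = (1, 1, 2).
Step 2: u_1 = a_1 − (11/6)·u_0 = (13/6, -17/6, 1/3).
Step 3: u_2 = a_2 − (0)·u_0 − (-18/77)·u_1 = (-192/77, -128/77, 160/77).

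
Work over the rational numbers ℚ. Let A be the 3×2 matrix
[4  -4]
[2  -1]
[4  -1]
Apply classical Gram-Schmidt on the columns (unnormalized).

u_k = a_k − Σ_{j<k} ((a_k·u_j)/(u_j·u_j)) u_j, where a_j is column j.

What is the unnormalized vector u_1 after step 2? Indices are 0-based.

Step 1: u_0 = a_0 = (4, 2, 4).
Step 2: u_1 = a_1 − (-11/18)·u_0 = (-14/9, 2/9, 13/9).

u_1 = (-14/9, 2/9, 13/9)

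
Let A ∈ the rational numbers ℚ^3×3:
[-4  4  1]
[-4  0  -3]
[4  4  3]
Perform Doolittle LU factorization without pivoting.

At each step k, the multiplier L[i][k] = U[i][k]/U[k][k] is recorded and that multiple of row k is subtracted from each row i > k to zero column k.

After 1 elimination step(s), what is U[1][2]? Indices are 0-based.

[col 0] pivot -4
  R1 -= 1*R0 → (0, -4, -4)  (L[1][0] := 1)
  R2 -= -1*R0 → (0, 8, 4)  (L[2][0] := -1)

U[1][2] = -4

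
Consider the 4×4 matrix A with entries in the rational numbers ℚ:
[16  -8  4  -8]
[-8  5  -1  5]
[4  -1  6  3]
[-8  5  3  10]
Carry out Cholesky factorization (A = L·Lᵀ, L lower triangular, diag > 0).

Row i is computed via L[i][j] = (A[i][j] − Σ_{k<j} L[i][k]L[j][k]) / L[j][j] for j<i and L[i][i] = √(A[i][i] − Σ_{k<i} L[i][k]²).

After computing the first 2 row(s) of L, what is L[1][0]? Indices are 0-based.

Step 1: L[0][0] = √(16) = 4.
  L[1][0] = (-8) / L[0][0] = -2.
Step 2: L[1][1] = √(1) = 1.

L[1][0] = -2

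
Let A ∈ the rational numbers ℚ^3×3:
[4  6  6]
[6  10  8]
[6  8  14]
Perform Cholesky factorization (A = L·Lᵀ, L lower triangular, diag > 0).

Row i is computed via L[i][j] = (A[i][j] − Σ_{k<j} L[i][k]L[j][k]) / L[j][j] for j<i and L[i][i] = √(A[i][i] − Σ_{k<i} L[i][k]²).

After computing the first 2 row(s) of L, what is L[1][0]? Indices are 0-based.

L[1][0] = 3

Step 1: L[0][0] = √(4) = 2.
  L[1][0] = (6) / L[0][0] = 3.
Step 2: L[1][1] = √(1) = 1.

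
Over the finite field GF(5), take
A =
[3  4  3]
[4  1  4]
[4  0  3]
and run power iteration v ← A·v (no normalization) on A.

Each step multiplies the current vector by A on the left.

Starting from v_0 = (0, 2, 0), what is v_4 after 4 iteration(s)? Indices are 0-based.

v_4 = (1, 3, 4)

v_0 = (0, 2, 0).
v_1 = A·v_0 = (3, 2, 0).
v_2 = A·v_1 = (2, 4, 2).
v_3 = A·v_2 = (3, 0, 4).
v_4 = A·v_3 = (1, 3, 4).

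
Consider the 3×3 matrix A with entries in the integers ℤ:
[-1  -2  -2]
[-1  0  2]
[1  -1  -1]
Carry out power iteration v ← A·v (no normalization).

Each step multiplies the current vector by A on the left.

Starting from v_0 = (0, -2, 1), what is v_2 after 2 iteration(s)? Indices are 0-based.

v_0 = (0, -2, 1).
v_1 = A·v_0 = (2, 2, 1).
v_2 = A·v_1 = (-8, 0, -1).

v_2 = (-8, 0, -1)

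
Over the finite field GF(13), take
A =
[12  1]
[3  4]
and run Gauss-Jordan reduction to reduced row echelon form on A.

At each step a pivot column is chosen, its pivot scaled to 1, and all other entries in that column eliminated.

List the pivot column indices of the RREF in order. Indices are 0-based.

step 1: normalize row 0 (÷12) = (1, 12)
  row 1: subtract 3×row0 = (0, 7)
step 2: normalize row 1 (÷7) = (0, 1)
  row 0: subtract 12×row1 = (1, 0)

pivot columns: 0, 1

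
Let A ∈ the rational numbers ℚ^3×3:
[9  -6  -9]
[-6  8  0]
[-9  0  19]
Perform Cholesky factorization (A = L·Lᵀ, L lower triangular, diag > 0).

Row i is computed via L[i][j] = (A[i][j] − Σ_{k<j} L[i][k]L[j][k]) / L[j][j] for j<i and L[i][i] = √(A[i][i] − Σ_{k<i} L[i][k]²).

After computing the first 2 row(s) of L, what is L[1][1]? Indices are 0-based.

Step 1: L[0][0] = √(9) = 3.
  L[1][0] = (-6) / L[0][0] = -2.
Step 2: L[1][1] = √(4) = 2.

L[1][1] = 2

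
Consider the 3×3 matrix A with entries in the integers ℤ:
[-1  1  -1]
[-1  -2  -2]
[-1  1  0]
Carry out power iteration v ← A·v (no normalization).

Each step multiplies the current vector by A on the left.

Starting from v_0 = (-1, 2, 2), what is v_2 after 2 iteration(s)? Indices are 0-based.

v_0 = (-1, 2, 2).
v_1 = A·v_0 = (1, -7, 3).
v_2 = A·v_1 = (-11, 7, -8).

v_2 = (-11, 7, -8)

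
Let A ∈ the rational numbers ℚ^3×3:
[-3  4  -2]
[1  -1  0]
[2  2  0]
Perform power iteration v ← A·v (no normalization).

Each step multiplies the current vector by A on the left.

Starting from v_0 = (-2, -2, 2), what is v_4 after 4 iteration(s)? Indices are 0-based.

v_4 = (354, -142, -124)

v_0 = (-2, -2, 2).
v_1 = A·v_0 = (-6, 0, -8).
v_2 = A·v_1 = (34, -6, -12).
v_3 = A·v_2 = (-102, 40, 56).
v_4 = A·v_3 = (354, -142, -124).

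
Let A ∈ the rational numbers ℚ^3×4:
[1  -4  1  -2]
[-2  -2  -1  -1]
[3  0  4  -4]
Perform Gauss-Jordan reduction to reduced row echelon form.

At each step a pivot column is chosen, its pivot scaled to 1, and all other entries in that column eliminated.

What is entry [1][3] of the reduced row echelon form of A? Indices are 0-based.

M[1][3] = 7/22

pivot(0,0)=1: scale R0 → (1, -4, 1, -2)
  clear (1,0): R1 −= (-2)R0 → (0, -10, 1, -5)
  clear (2,0): R2 −= (3)R0 → (0, 12, 1, 2)
pivot(1,1)=-10: scale R1 → (0, 1, -1/10, 1/2)
  clear (0,1): R0 −= (-4)R1 → (1, 0, 3/5, 0)
  clear (2,1): R2 −= (12)R1 → (0, 0, 11/5, -4)
pivot(2,2)=11/5: scale R2 → (0, 0, 1, -20/11)
  clear (0,2): R0 −= (3/5)R2 → (1, 0, 0, 12/11)
  clear (1,2): R1 −= (-1/10)R2 → (0, 1, 0, 7/22)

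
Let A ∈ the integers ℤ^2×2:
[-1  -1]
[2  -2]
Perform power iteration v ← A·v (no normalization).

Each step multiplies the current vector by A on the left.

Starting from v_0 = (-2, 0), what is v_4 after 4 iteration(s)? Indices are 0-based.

v_0 = (-2, 0).
v_1 = A·v_0 = (2, -4).
v_2 = A·v_1 = (2, 12).
v_3 = A·v_2 = (-14, -20).
v_4 = A·v_3 = (34, 12).

v_4 = (34, 12)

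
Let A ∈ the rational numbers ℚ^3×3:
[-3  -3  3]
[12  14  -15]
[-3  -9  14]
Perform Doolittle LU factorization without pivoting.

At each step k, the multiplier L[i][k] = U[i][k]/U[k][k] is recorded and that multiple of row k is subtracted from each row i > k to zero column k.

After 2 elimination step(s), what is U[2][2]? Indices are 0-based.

U[2][2] = 2

k=0: U[0][0]=-3
  eliminate (1,0): mult=-4, new row 1: (0, 2, -3); set L[1][0]=-4
  eliminate (2,0): mult=1, new row 2: (0, -6, 11); set L[2][0]=1
k=1: U[1][1]=2
  eliminate (2,1): mult=-3, new row 2: (0, 0, 2); set L[2][1]=-3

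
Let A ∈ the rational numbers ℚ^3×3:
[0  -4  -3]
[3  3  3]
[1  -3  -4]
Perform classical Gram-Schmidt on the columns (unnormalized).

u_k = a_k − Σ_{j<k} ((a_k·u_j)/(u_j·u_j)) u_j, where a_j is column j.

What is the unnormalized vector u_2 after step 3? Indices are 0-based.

u_2 = (18/19, 6/19, -18/19)

Step 1: u_0 = a_0 = (0, 3, 1).
Step 2: u_1 = a_1 − (3/5)·u_0 = (-4, 6/5, -18/5).
Step 3: u_2 = a_2 − (1/2)·u_0 − (75/76)·u_1 = (18/19, 6/19, -18/19).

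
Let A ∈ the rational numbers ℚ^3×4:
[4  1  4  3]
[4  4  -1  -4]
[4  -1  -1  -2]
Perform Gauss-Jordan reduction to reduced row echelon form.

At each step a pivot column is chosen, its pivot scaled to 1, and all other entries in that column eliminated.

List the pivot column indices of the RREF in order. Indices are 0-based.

step 1: normalize row 0 (÷4) = (1, 1/4, 1, 3/4)
  row 1: subtract 4×row0 = (0, 3, -5, -7)
  row 2: subtract 4×row0 = (0, -2, -5, -5)
step 2: normalize row 1 (÷3) = (0, 1, -5/3, -7/3)
  row 0: subtract 1/4×row1 = (1, 0, 17/12, 4/3)
  row 2: subtract -2×row1 = (0, 0, -25/3, -29/3)
step 3: normalize row 2 (÷-25/3) = (0, 0, 1, 29/25)
  row 0: subtract 17/12×row2 = (1, 0, 0, -31/100)
  row 1: subtract -5/3×row2 = (0, 1, 0, -2/5)

pivot columns: 0, 1, 2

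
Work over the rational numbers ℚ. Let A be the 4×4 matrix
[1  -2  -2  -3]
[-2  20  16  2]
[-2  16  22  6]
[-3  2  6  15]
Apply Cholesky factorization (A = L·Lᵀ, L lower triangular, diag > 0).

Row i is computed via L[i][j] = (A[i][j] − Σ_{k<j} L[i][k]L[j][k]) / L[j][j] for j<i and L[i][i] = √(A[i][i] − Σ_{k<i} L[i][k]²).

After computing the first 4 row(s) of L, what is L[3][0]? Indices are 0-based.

L[3][0] = -3

Step 1: L[0][0] = √(1) = 1.
  L[1][0] = (-2) / L[0][0] = -2.
Step 2: L[1][1] = √(16) = 4.
  L[2][0] = (-2) / L[0][0] = -2.
  L[2][1] = (12) / L[1][1] = 3.
Step 3: L[2][2] = √(9) = 3.
  L[3][0] = (-3) / L[0][0] = -3.
  L[3][1] = (-4) / L[1][1] = -1.
  L[3][2] = (3) / L[2][2] = 1.
Step 4: L[3][3] = √(4) = 2.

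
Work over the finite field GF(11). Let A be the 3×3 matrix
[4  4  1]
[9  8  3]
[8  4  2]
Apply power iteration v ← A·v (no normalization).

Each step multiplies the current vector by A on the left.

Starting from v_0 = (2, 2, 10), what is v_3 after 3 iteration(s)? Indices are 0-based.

v_3 = (4, 7, 5)

v_0 = (2, 2, 10).
v_1 = A·v_0 = (4, 9, 0).
v_2 = A·v_1 = (8, 9, 2).
v_3 = A·v_2 = (4, 7, 5).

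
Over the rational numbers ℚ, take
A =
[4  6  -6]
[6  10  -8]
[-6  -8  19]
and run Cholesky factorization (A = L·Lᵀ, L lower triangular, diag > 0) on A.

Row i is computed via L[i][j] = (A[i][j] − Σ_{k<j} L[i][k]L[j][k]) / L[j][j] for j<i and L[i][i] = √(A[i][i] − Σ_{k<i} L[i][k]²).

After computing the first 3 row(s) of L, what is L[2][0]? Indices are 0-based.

Step 1: L[0][0] = √(4) = 2.
  L[1][0] = (6) / L[0][0] = 3.
Step 2: L[1][1] = √(1) = 1.
  L[2][0] = (-6) / L[0][0] = -3.
  L[2][1] = (1) / L[1][1] = 1.
Step 3: L[2][2] = √(9) = 3.

L[2][0] = -3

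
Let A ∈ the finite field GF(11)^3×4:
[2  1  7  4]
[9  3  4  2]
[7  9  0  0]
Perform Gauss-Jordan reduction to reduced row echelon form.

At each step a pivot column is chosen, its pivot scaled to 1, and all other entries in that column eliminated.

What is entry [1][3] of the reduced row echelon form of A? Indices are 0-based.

M[1][3] = 7

pivot(0,0)=2: scale R0 → (1, 6, 9, 2)
  clear (1,0): R1 −= (9)R0 → (0, 4, 0, 6)
  clear (2,0): R2 −= (7)R0 → (0, 0, 3, 8)
pivot(1,1)=4: scale R1 → (0, 1, 0, 7)
  clear (0,1): R0 −= (6)R1 → (1, 0, 9, 4)
pivot(2,2)=3: scale R2 → (0, 0, 1, 10)
  clear (0,2): R0 −= (9)R2 → (1, 0, 0, 2)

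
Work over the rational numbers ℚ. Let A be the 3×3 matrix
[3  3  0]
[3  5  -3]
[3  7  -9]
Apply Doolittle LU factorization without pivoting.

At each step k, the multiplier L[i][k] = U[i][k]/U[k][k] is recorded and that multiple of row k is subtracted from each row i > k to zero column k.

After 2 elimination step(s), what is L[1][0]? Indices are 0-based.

L[1][0] = 1

Step 1: pivot at (0,0) is 3.
  row1 ← row1 − (1)·row0  ⇒  L[1][0]=1, U row1=(0, 2, -3)
  row2 ← row2 − (1)·row0  ⇒  L[2][0]=1, U row2=(0, 4, -9)
Step 2: pivot at (1,1) is 2.
  row2 ← row2 − (2)·row1  ⇒  L[2][1]=2, U row2=(0, 0, -3)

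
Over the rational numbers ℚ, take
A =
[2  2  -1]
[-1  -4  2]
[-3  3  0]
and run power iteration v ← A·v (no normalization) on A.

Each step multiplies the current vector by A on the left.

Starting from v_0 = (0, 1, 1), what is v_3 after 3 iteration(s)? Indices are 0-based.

v_0 = (0, 1, 1).
v_1 = A·v_0 = (1, -2, 3).
v_2 = A·v_1 = (-5, 13, -9).
v_3 = A·v_2 = (25, -65, 54).

v_3 = (25, -65, 54)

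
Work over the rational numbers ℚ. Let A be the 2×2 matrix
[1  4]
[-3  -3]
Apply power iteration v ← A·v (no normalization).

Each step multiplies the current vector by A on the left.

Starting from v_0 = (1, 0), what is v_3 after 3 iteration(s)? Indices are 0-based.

v_3 = (13, 15)

v_0 = (1, 0).
v_1 = A·v_0 = (1, -3).
v_2 = A·v_1 = (-11, 6).
v_3 = A·v_2 = (13, 15).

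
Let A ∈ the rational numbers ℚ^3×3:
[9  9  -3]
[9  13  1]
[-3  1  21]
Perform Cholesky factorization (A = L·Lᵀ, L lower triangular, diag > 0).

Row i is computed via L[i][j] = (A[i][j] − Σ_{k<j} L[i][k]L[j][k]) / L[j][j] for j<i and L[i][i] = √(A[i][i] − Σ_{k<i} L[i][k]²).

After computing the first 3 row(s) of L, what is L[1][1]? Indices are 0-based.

Step 1: L[0][0] = √(9) = 3.
  L[1][0] = (9) / L[0][0] = 3.
Step 2: L[1][1] = √(4) = 2.
  L[2][0] = (-3) / L[0][0] = -1.
  L[2][1] = (4) / L[1][1] = 2.
Step 3: L[2][2] = √(16) = 4.

L[1][1] = 2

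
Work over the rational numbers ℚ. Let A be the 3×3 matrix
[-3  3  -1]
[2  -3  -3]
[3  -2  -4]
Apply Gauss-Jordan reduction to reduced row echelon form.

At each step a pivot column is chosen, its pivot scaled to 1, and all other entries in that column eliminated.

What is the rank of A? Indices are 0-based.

step 1: normalize row 0 (÷-3) = (1, -1, 1/3)
  row 1: subtract 2×row0 = (0, -1, -11/3)
  row 2: subtract 3×row0 = (0, 1, -5)
step 2: normalize row 1 (÷-1) = (0, 1, 11/3)
  row 0: subtract -1×row1 = (1, 0, 4)
  row 2: subtract 1×row1 = (0, 0, -26/3)
step 3: normalize row 2 (÷-26/3) = (0, 0, 1)
  row 0: subtract 4×row2 = (1, 0, 0)
  row 1: subtract 11/3×row2 = (0, 1, 0)

rank = 3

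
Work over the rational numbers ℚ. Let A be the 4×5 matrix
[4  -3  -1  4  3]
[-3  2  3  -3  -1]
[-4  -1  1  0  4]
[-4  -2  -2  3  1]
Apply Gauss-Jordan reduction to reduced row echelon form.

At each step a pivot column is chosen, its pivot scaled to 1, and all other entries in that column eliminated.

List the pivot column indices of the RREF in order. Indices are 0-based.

pivot columns: 0, 1, 2, 3

step 1: normalize row 0 (÷4) = (1, -3/4, -1/4, 1, 3/4)
  row 1: subtract -3×row0 = (0, -1/4, 9/4, 0, 5/4)
  row 2: subtract -4×row0 = (0, -4, 0, 4, 7)
  row 3: subtract -4×row0 = (0, -5, -3, 7, 4)
step 2: normalize row 1 (÷-1/4) = (0, 1, -9, 0, -5)
  row 0: subtract -3/4×row1 = (1, 0, -7, 1, -3)
  row 2: subtract -4×row1 = (0, 0, -36, 4, -13)
  row 3: subtract -5×row1 = (0, 0, -48, 7, -21)
step 3: normalize row 2 (÷-36) = (0, 0, 1, -1/9, 13/36)
  row 0: subtract -7×row2 = (1, 0, 0, 2/9, -17/36)
  row 1: subtract -9×row2 = (0, 1, 0, -1, -7/4)
  row 3: subtract -48×row2 = (0, 0, 0, 5/3, -11/3)
step 4: normalize row 3 (÷5/3) = (0, 0, 0, 1, -11/5)
  row 0: subtract 2/9×row3 = (1, 0, 0, 0, 1/60)
  row 1: subtract -1×row3 = (0, 1, 0, 0, -79/20)
  row 2: subtract -1/9×row3 = (0, 0, 1, 0, 7/60)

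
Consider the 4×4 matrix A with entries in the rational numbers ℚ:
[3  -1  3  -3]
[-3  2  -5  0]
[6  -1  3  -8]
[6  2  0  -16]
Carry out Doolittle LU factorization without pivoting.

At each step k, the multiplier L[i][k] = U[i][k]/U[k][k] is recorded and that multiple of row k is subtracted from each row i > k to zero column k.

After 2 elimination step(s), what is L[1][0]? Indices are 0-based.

Step 1: pivot at (0,0) is 3.
  row1 ← row1 − (-1)·row0  ⇒  L[1][0]=-1, U row1=(0, 1, -2, -3)
  row2 ← row2 − (2)·row0  ⇒  L[2][0]=2, U row2=(0, 1, -3, -2)
  row3 ← row3 − (2)·row0  ⇒  L[3][0]=2, U row3=(0, 4, -6, -10)
Step 2: pivot at (1,1) is 1.
  row2 ← row2 − (1)·row1  ⇒  L[2][1]=1, U row2=(0, 0, -1, 1)
  row3 ← row3 − (4)·row1  ⇒  L[3][1]=4, U row3=(0, 0, 2, 2)

L[1][0] = -1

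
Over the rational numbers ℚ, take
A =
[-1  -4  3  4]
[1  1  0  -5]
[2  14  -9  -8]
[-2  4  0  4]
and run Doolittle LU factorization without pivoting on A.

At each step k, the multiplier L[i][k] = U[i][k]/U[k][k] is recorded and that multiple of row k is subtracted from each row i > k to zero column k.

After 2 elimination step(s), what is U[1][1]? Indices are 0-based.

U[1][1] = -3

[col 0] pivot -1
  R1 -= -1*R0 → (0, -3, 3, -1)  (L[1][0] := -1)
  R2 -= -2*R0 → (0, 6, -3, 0)  (L[2][0] := -2)
  R3 -= 2*R0 → (0, 12, -6, -4)  (L[3][0] := 2)
[col 1] pivot -3
  R2 -= -2*R1 → (0, 0, 3, -2)  (L[2][1] := -2)
  R3 -= -4*R1 → (0, 0, 6, -8)  (L[3][1] := -4)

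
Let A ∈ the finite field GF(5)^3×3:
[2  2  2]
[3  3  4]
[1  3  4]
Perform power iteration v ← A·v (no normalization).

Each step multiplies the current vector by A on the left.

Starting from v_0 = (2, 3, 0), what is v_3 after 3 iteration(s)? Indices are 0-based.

v_3 = (0, 4, 0)

v_0 = (2, 3, 0).
v_1 = A·v_0 = (0, 0, 1).
v_2 = A·v_1 = (2, 4, 4).
v_3 = A·v_2 = (0, 4, 0).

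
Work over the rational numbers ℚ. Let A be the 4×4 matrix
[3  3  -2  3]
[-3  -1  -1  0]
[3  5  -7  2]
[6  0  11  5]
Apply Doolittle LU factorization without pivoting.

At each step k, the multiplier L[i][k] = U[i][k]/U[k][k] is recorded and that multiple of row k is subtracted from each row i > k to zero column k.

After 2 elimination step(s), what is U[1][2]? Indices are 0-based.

Step 1: pivot at (0,0) is 3.
  row1 ← row1 − (-1)·row0  ⇒  L[1][0]=-1, U row1=(0, 2, -3, 3)
  row2 ← row2 − (1)·row0  ⇒  L[2][0]=1, U row2=(0, 2, -5, -1)
  row3 ← row3 − (2)·row0  ⇒  L[3][0]=2, U row3=(0, -6, 15, -1)
Step 2: pivot at (1,1) is 2.
  row2 ← row2 − (1)·row1  ⇒  L[2][1]=1, U row2=(0, 0, -2, -4)
  row3 ← row3 − (-3)·row1  ⇒  L[3][1]=-3, U row3=(0, 0, 6, 8)

U[1][2] = -3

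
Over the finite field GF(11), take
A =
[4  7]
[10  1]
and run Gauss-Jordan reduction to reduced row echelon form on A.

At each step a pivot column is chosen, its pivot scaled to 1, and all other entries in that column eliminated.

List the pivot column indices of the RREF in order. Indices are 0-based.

pivot(0,0)=4: scale R0 → (1, 10)
  clear (1,0): R1 −= (10)R0 → (0, 0)
col 1: no nonzero at/below row 1; advance.

pivot columns: 0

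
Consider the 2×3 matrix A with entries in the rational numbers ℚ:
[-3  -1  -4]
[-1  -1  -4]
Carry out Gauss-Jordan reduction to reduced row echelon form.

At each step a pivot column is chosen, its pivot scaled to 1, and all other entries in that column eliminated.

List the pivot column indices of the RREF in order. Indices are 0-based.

step 1: normalize row 0 (÷-3) = (1, 1/3, 4/3)
  row 1: subtract -1×row0 = (0, -2/3, -8/3)
step 2: normalize row 1 (÷-2/3) = (0, 1, 4)
  row 0: subtract 1/3×row1 = (1, 0, 0)

pivot columns: 0, 1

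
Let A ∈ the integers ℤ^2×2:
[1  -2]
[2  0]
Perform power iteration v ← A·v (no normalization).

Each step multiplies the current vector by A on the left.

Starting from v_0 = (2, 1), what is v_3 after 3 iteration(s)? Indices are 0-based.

v_0 = (2, 1).
v_1 = A·v_0 = (0, 4).
v_2 = A·v_1 = (-8, 0).
v_3 = A·v_2 = (-8, -16).

v_3 = (-8, -16)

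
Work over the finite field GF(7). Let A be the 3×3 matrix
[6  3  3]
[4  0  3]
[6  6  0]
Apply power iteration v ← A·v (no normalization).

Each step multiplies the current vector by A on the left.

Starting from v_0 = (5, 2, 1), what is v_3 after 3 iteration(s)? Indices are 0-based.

v_0 = (5, 2, 1).
v_1 = A·v_0 = (4, 2, 0).
v_2 = A·v_1 = (2, 2, 1).
v_3 = A·v_2 = (0, 4, 3).

v_3 = (0, 4, 3)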